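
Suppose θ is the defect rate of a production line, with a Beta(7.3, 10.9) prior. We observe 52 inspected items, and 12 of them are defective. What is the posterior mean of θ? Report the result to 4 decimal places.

Observing 12 successes and 40 failures updates Beta(7.3, 10.9) by adding the success and failure counts to the two shape parameters: α = 7.3+12 = 19.3, β = 10.9+40 = 50.9.
E[θ | data] = 19.3/(19.3+50.9) = 0.2749.

Posterior mean ≈ 0.2749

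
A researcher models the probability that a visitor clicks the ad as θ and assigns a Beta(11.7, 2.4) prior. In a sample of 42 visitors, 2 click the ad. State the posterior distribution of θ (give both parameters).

Observing 2 successes and 40 failures updates Beta(11.7, 2.4) by adding the success and failure counts to the two shape parameters: α = 11.7+2 = 13.7, β = 2.4+40 = 42.4.

Posterior: Beta(13.7, 42.4)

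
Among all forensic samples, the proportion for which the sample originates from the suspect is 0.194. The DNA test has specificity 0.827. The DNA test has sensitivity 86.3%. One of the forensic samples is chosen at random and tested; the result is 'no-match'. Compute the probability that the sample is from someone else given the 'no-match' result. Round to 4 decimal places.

P(¬H | E) ≈ 0.9617

Let H be the event that the sample originates from the suspect. P(H) = 0.194, so P(¬H) = 0.806. With E the 'no-match' result, P(E|H) = 0.137 and P(E|¬H) = 0.827.
P(E) = 0.137·0.194 + 0.827·0.806 = 0.026578 + 0.66656 = 0.69314.
By Bayes' theorem, P(H|E) = 0.026578 / 0.69314 = 0.0383. Hence P(¬H|E) = 1 − 0.0383 = 0.9617.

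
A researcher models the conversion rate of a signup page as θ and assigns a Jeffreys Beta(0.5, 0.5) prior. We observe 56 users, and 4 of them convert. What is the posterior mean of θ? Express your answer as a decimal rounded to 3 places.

Posterior mean ≈ 0.079

The binomial likelihood is conjugate to the Beta prior: with 4 successes and 52 failures, the posterior is Beta(0.5+4, 0.5+52) = Beta(4.5, 52.5).
Posterior mean = α/(α+β) = 4.5/57 = 0.079.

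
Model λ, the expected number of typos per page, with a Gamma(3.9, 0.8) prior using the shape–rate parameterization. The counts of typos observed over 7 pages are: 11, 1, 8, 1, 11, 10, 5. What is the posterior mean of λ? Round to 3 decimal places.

Total count ∑xᵢ = 47 over n = 7 pages.
Gamma is conjugate to the Poisson likelihood: posterior is Gamma(shape = 3.9+47 = 50.9, rate = 0.8+7 = 7.8).
E[λ | data] = 50.9/7.8 = 6.526.

Posterior mean ≈ 6.526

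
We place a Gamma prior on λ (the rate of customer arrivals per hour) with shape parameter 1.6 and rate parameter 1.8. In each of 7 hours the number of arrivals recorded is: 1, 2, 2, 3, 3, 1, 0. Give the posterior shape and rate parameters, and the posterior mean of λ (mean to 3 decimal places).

The Poisson likelihood adds the total count to the shape and the number of exposure periods to the rate. Here ∑xᵢ = 12 and n = 7, so shape 1.6→13.6 and rate 1.8→8.8.
Posterior mean = shape/rate = 13.6/8.8 = 1.545.

Posterior: Gamma(shape=13.6, rate=8.8); mean ≈ 1.545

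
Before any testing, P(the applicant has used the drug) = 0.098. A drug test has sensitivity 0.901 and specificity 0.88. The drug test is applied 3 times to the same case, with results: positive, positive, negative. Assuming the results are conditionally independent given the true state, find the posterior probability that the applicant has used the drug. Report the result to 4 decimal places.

Posterior P(H) ≈ 0.4080

With H the event that the applicant has used the drug, the joint likelihood of the observed sequence is P(data|H) = 0.901·0.901·0.099 = 0.080368 and P(data|¬H) = 0.12·0.12·0.88 = 0.012672.
Bayes: P(H|data) = 0.098·0.080368 / (0.098·0.080368 + 0.902·0.012672) = 0.0078761/0.019306 = 0.4080.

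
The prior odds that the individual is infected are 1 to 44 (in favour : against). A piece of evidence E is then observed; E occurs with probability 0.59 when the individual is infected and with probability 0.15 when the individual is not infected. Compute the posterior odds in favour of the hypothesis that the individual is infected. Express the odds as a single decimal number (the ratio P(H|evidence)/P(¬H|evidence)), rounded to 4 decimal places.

Posterior odds ≈ 0.0894

Prior odds = 1/44 = 0.022727. In log-odds, ln(0.022727) = -3.7842.
Add log likelihood ratio: ln(3.9333) = 1.3695.
Posterior log-odds = -2.4147, so posterior odds = exp(-2.4147) = 0.089394.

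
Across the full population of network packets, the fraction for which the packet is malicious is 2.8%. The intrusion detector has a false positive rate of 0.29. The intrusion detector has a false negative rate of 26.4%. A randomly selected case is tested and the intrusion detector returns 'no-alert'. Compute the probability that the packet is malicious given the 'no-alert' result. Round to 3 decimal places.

Write H for 'the packet is malicious'. Prior odds H:¬H = 0.028/0.972 = 0.028807. For the 'no-alert' outcome, the likelihood ratio is 0.264/0.71 = 0.37183.
Posterior odds = 0.028807 × 0.37183 = 0.010711, so P(H|E) = 0.010711/(1+0.010711) = 0.011.

P(H | E) ≈ 0.011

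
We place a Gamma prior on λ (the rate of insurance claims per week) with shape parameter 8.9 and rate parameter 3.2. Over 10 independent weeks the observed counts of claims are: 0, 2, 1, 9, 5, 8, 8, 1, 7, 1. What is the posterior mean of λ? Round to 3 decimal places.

Posterior mean ≈ 3.856

Total count ∑xᵢ = 42 over n = 10 weeks.
Gamma is conjugate to the Poisson likelihood: posterior is Gamma(shape = 8.9+42 = 50.9, rate = 3.2+10 = 13.2).
Posterior mean = shape/rate = 50.9/13.2 = 3.856.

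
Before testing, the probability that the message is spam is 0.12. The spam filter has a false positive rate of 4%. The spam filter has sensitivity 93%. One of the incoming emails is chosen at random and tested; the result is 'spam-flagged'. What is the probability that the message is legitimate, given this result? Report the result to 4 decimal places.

P(¬H | E) ≈ 0.2398

Let H be the event that the message is spam. P(H) = 0.12, so P(¬H) = 0.88. With E the 'spam-flagged' result, P(E|H) = 0.93 and P(E|¬H) = 0.04.
P(E) = 0.93·0.12 + 0.04·0.88 = 0.11160 + 0.035200 = 0.14680.
By Bayes' theorem, P(H|E) = 0.11160 / 0.14680 = 0.7602. Hence P(¬H|E) = 1 − 0.7602 = 0.2398.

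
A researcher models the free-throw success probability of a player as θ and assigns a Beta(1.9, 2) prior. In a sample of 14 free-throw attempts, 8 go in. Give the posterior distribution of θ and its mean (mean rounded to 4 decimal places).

Posterior: Beta(9.9, 8); mean ≈ 0.5531

The binomial likelihood is conjugate to the Beta prior: with 8 successes and 6 failures, the posterior is Beta(1.9+8, 2+6) = Beta(9.9, 8).
E[θ | data] = 9.9/(9.9+8) = 0.5531.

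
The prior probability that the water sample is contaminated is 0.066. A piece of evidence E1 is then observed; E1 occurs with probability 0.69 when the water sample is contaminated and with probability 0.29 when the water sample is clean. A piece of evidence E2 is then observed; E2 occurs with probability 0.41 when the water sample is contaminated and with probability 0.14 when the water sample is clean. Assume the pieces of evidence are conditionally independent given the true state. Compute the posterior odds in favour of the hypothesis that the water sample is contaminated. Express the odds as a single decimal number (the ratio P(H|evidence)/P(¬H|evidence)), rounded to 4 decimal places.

Posterior odds ≈ 0.4924

Prior odds = 0.066/(1−0.066) = 0.070664.
Likelihood ratio for E1 = 0.69/0.29 = 2.3793.
Likelihood ratio for E2 = 0.41/0.14 = 2.9286.
Posterior odds = prior odds × LR₁ × LR₂ = 0.49238.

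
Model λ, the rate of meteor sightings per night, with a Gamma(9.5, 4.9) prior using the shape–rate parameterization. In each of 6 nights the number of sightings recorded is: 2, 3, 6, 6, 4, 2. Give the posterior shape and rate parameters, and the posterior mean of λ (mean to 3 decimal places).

The Poisson likelihood adds the total count to the shape and the number of exposure periods to the rate. Here ∑xᵢ = 23 and n = 6, so shape 9.5→32.5 and rate 4.9→10.9.
E[λ | data] = 32.5/10.9 = 2.982.

Posterior: Gamma(shape=32.5, rate=10.9); mean ≈ 2.982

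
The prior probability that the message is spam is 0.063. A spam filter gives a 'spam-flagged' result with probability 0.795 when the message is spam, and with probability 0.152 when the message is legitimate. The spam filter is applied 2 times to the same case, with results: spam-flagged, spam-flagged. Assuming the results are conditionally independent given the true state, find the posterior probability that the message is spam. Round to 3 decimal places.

With H the event that the message is spam, the joint likelihood of the observed sequence is P(data|H) = 0.795·0.795 = 0.63203 and P(data|¬H) = 0.152·0.152 = 0.023104.
Bayes: P(H|data) = 0.063·0.63203 / (0.063·0.63203 + 0.937·0.023104) = 0.039818/0.061466 = 0.6478.

Posterior P(H) ≈ 0.648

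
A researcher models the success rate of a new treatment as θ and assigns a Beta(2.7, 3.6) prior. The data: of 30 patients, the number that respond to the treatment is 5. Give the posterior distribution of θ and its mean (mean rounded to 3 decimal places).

Observing 5 successes and 25 failures updates Beta(2.7, 3.6) by adding the success and failure counts to the two shape parameters: α = 2.7+5 = 7.7, β = 3.6+25 = 28.6.
Posterior mean = α/(α+β) = 7.7/36.3 = 0.212.

Posterior: Beta(7.7, 28.6); mean ≈ 0.212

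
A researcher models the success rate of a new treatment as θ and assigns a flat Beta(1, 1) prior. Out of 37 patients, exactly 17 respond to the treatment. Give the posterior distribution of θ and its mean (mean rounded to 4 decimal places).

Posterior: Beta(18, 21); mean ≈ 0.4615

Observing 17 successes and 20 failures updates Beta(1, 1) by adding the success and failure counts to the two shape parameters: α = 1+17 = 18, β = 1+20 = 21.
E[θ | data] = 18/(18+21) = 0.4615.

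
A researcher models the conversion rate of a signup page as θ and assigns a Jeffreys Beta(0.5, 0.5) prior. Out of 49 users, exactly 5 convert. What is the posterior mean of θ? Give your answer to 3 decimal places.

Posterior mean ≈ 0.110

The binomial likelihood is conjugate to the Beta prior: with 5 successes and 44 failures, the posterior is Beta(0.5+5, 0.5+44) = Beta(5.5, 44.5).
E[θ | data] = 5.5/(5.5+44.5) = 0.110.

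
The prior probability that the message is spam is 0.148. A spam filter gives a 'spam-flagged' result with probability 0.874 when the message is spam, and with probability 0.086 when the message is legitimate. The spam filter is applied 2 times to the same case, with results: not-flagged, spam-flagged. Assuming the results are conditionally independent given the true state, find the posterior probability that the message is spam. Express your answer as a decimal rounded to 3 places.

Posterior P(H) ≈ 0.196

With H the event that the message is spam, the joint likelihood of the observed sequence is P(data|H) = 0.126·0.874 = 0.11012 and P(data|¬H) = 0.914·0.086 = 0.078604.
Bayes: P(H|data) = 0.148·0.11012 / (0.148·0.11012 + 0.852·0.078604) = 0.016298/0.083269 = 0.1957.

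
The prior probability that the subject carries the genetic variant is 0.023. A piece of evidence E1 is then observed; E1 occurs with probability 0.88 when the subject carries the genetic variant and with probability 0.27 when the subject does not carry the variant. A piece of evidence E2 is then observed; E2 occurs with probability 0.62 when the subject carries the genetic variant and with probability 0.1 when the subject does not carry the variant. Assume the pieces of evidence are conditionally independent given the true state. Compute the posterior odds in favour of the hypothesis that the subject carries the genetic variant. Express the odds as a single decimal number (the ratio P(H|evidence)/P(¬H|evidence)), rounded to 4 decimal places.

Prior odds = 0.023/(1−0.023) = 0.023541.
Likelihood ratio for E1 = 0.88/0.27 = 3.2593.
Likelihood ratio for E2 = 0.62/0.1 = 6.2000.
Posterior odds = prior odds × LR₁ × LR₂ = 0.47571.

Posterior odds ≈ 0.4757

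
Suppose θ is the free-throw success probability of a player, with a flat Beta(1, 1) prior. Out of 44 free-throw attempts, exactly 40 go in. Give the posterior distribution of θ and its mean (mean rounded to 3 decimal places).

Posterior: Beta(41, 5); mean ≈ 0.891

Observing 40 successes and 4 failures updates Beta(1, 1) by adding the success and failure counts to the two shape parameters: α = 1+40 = 41, β = 1+4 = 5.
E[θ | data] = 41/(41+5) = 0.891.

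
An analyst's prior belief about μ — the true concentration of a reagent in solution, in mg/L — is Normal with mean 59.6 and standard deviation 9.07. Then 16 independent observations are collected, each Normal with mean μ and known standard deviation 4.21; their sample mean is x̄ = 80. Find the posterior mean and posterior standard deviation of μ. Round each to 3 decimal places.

With known σ, the Normal prior is conjugate. Weight on the data is w = (n/σ²)/(n/σ² + 1/τ₀²) = 0.902726/(0.902726+0.0121559) = 0.98671.
Posterior mean = w·x̄ + (1−w)·μ₀ = 0.98671·80 + 0.013287·59.6 = 79.729. Posterior variance = 1/(0.902726+0.0121559) = 1.09304, so SD = 1.045.

Posterior mean ≈ 79.729; posterior SD ≈ 1.045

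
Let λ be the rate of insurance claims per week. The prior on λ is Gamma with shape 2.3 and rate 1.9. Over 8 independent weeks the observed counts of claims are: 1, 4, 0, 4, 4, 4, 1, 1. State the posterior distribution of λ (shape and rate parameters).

Posterior: Gamma(shape=21.3, rate=9.9)

The Poisson likelihood adds the total count to the shape and the number of exposure periods to the rate. Here ∑xᵢ = 19 and n = 8, so shape 2.3→21.3 and rate 1.9→9.9.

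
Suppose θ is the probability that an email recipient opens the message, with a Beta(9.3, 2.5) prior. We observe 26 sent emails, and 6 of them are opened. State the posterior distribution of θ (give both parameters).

Posterior: Beta(15.3, 22.5)

The binomial likelihood is conjugate to the Beta prior: with 6 successes and 20 failures, the posterior is Beta(9.3+6, 2.5+20) = Beta(15.3, 22.5).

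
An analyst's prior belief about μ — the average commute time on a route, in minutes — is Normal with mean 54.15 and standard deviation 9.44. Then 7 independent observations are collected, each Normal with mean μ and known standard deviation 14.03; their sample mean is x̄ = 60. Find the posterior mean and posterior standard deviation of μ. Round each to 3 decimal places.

With known σ, the Normal prior is conjugate. Weight on the data is w = (n/σ²)/(n/σ² + 1/τ₀²) = 0.0355617/(0.0355617+0.0112216) = 0.76014.
Posterior mean = w·x̄ + (1−w)·μ₀ = 0.76014·60 + 0.23986·54.15 = 58.597. Posterior variance = 1/(0.0355617+0.0112216) = 21.3751, so SD = 4.623.

Posterior mean ≈ 58.597; posterior SD ≈ 4.623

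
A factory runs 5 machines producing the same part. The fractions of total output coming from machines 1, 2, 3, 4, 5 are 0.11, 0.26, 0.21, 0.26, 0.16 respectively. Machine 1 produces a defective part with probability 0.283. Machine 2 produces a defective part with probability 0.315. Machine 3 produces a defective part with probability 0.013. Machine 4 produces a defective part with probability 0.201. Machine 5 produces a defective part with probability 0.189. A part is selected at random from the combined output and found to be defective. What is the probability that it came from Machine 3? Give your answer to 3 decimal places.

Tabulate prior·likelihood by source: [1] prior 0.11, lik 0.283, product 0.03113; [2] prior 0.26, lik 0.315, product 0.08190; [3] prior 0.21, lik 0.013, product 0.002730; [4] prior 0.26, lik 0.201, product 0.05226; [5] prior 0.16, lik 0.189, product 0.03024.
Normalizing constant = 0.19826; the posterior for Machine 3 is its product over the sum, 0.002730/0.19826 = 0.014.

Posterior probability ≈ 0.014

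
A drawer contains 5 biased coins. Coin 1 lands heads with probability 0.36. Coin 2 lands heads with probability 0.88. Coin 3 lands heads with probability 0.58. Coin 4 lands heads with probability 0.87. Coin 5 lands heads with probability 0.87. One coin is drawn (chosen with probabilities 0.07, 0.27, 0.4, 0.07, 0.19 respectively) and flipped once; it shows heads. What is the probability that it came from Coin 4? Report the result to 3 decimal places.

P(heads|C1) = 0.36; P(heads|C2) = 0.88; P(heads|C3) = 0.58; P(heads|C4) = 0.87; P(heads|C5) = 0.87.
Prior × likelihood for each source: 0.07·0.36=0.02520, 0.27·0.88=0.2376, 0.4·0.58=0.2320, 0.07·0.87=0.06090, 0.19·0.87=0.1653. Summing gives P(heads) = 0.72100.
P(Coin 4 | heads) = 0.06090 / 0.72100 = 0.084.

Posterior probability ≈ 0.084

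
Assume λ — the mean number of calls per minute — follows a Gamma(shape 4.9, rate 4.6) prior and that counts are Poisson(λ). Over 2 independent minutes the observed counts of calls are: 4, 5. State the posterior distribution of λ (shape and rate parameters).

The Poisson likelihood adds the total count to the shape and the number of exposure periods to the rate. Here ∑xᵢ = 9 and n = 2, so shape 4.9→13.9 and rate 4.6→6.6.

Posterior: Gamma(shape=13.9, rate=6.6)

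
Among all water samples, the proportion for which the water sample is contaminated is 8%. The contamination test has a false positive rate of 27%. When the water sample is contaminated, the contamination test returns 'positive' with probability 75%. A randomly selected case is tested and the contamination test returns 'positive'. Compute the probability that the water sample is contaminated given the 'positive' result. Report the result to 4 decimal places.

Write H for 'the water sample is contaminated'. Prior odds H:¬H = 0.08/0.92 = 0.086957. For the 'positive' outcome, the likelihood ratio is 0.75/0.27 = 2.7778.
Posterior odds = 0.086957 × 2.7778 = 0.24155, so P(H|E) = 0.24155/(1+0.24155) = 0.1946.

P(H | E) ≈ 0.1946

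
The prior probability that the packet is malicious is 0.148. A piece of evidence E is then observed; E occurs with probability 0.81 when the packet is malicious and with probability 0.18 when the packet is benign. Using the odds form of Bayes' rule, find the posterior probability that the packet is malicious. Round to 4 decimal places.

Posterior probability ≈ 0.4387

Prior odds = 0.148/(1−0.148) = 0.17371. In log-odds, ln(0.17371) = -1.7504.
Add log likelihood ratio: ln(4.5000) = 1.5041.
Posterior log-odds = -0.24630, so posterior odds = exp(-0.24630) = 0.78169. Converting, P(H|E) = 0.78169/1.7817 = 0.4387.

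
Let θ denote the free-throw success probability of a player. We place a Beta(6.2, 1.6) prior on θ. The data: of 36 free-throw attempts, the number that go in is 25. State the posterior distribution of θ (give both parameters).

Observing 25 successes and 11 failures updates Beta(6.2, 1.6) by adding the success and failure counts to the two shape parameters: α = 6.2+25 = 31.2, β = 1.6+11 = 12.6.

Posterior: Beta(31.2, 12.6)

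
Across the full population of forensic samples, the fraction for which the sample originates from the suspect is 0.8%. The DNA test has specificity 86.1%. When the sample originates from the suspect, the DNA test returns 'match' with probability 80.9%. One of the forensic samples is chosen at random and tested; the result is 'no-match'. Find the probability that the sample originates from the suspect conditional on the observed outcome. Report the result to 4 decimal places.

Write H for 'the sample originates from the suspect'. Prior odds H:¬H = 0.008/0.992 = 0.0080645. For the 'no-match' outcome, the likelihood ratio is 0.191/0.861 = 0.22184.
Posterior odds = 0.0080645 × 0.22184 = 0.0017890, so P(H|E) = 0.0017890/(1+0.0017890) = 0.0018.

P(H | E) ≈ 0.0018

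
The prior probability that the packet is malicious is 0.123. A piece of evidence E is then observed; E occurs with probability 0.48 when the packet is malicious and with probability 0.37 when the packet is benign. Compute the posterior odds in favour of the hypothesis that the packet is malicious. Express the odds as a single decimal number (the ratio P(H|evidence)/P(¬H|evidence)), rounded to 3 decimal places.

Prior odds = 0.123/(1−0.123) = 0.14025. In log-odds, ln(0.14025) = -1.9643.
Add log likelihood ratio: ln(1.2973) = 0.26028.
Posterior log-odds = -1.7040, so posterior odds = exp(-1.7040) = 0.18195.

Posterior odds ≈ 0.182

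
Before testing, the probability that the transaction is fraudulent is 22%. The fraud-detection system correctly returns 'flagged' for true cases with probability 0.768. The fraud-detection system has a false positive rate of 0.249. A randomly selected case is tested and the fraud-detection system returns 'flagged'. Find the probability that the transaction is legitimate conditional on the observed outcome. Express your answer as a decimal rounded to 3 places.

Let H be the event that the transaction is fraudulent. P(H) = 0.22, so P(¬H) = 0.78. With E the 'flagged' result, P(E|H) = 0.768 and P(E|¬H) = 0.249.
P(E) = 0.768·0.22 + 0.249·0.78 = 0.16896 + 0.19422 = 0.36318.
By Bayes' theorem, P(H|E) = 0.16896 / 0.36318 = 0.465. Hence P(¬H|E) = 1 − 0.465 = 0.535.

P(¬H | E) ≈ 0.535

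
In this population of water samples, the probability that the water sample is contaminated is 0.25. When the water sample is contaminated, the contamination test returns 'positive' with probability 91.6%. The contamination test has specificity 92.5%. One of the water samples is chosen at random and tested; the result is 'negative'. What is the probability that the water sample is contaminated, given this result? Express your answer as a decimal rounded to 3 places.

P(H | E) ≈ 0.029

Write H for 'the water sample is contaminated'. Prior odds H:¬H = 0.25/0.75 = 0.33333. For the 'negative' outcome, the likelihood ratio is 0.084/0.925 = 0.090811.
Posterior odds = 0.33333 × 0.090811 = 0.030270, so P(H|E) = 0.030270/(1+0.030270) = 0.029.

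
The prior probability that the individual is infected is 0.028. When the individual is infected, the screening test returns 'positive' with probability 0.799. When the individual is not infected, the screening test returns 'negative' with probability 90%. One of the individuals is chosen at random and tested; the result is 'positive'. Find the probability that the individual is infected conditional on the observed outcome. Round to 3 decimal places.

P(H | E) ≈ 0.187

Write H for 'the individual is infected'. Prior odds H:¬H = 0.028/0.972 = 0.028807. For the 'positive' outcome, the likelihood ratio is 0.799/0.1 = 7.9900.
Posterior odds = 0.028807 × 7.9900 = 0.23016, so P(H|E) = 0.23016/(1+0.23016) = 0.187.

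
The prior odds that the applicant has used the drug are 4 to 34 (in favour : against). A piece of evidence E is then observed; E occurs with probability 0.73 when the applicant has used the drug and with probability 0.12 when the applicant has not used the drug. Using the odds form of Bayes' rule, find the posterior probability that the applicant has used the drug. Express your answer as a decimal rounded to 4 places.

Posterior probability ≈ 0.4171

Prior odds = 4/34 = 0.11765.
Likelihood ratio for E = 0.73/0.12 = 6.0833.
Posterior odds = prior odds × LR = 0.71569.
Posterior probability = odds/(1+odds) = 0.71569/1.7157 = 0.4171.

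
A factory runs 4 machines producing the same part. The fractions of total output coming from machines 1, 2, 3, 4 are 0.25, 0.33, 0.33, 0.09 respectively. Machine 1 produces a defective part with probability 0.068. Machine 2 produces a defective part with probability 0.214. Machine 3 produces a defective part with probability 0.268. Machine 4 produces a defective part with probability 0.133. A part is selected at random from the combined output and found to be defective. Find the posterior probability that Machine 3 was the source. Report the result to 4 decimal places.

Posterior probability ≈ 0.4704

Tabulate prior·likelihood by source: [1] prior 0.25, lik 0.068, product 0.01700; [2] prior 0.33, lik 0.214, product 0.07062; [3] prior 0.33, lik 0.268, product 0.08844; [4] prior 0.09, lik 0.133, product 0.01197.
Normalizing constant = 0.18803; the posterior for Machine 3 is its product over the sum, 0.08844/0.18803 = 0.4704.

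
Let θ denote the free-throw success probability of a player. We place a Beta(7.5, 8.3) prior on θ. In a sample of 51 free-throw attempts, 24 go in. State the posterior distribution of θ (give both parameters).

Posterior: Beta(31.5, 35.3)

Observing 24 successes and 27 failures updates Beta(7.5, 8.3) by adding the success and failure counts to the two shape parameters: α = 7.5+24 = 31.5, β = 8.3+27 = 35.3.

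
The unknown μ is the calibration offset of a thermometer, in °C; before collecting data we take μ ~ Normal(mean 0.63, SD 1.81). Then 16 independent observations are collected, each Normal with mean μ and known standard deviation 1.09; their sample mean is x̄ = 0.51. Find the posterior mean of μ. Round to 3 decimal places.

With known σ, the Normal prior is conjugate. Weight on the data is w = (n/σ²)/(n/σ² + 1/τ₀²) = 13.4669/(13.4669+0.305241) = 0.97784.
Posterior mean = w·x̄ + (1−w)·μ₀ = 0.97784·0.51 + 0.022164·0.63 = 0.513.

Posterior mean ≈ 0.513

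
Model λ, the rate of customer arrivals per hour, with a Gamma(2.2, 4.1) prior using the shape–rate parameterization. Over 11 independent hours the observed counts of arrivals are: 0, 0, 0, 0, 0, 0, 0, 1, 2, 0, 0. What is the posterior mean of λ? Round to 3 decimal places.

Total count ∑xᵢ = 3 over n = 11 hours.
Gamma is conjugate to the Poisson likelihood: posterior is Gamma(shape = 2.2+3 = 5.2, rate = 4.1+11 = 15.1).
Posterior mean = shape/rate = 5.2/15.1 = 0.344.

Posterior mean ≈ 0.344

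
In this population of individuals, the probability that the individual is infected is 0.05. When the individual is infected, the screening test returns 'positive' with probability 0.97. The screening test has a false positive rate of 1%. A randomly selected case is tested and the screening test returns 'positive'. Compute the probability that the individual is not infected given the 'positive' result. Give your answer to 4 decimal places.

Let H be the event that the individual is infected. P(H) = 0.05, so P(¬H) = 0.95. With E the 'positive' result, P(E|H) = 0.97 and P(E|¬H) = 0.01.
P(E) = 0.97·0.05 + 0.01·0.95 = 0.048500 + 0.0095000 = 0.058000.
By Bayes' theorem, P(H|E) = 0.048500 / 0.058000 = 0.8362. Hence P(¬H|E) = 1 − 0.8362 = 0.1638.

P(¬H | E) ≈ 0.1638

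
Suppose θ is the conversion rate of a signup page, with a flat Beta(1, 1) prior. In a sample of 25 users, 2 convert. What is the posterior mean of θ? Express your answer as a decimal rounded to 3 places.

Observing 2 successes and 23 failures updates Beta(1, 1) by adding the success and failure counts to the two shape parameters: α = 1+2 = 3, β = 1+23 = 24.
Posterior mean = α/(α+β) = 3/27 = 0.111.

Posterior mean ≈ 0.111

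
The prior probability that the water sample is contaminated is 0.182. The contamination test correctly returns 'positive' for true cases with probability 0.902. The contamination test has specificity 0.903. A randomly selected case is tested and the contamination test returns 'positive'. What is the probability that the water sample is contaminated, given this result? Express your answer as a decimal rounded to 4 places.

Write H for 'the water sample is contaminated'. Prior odds H:¬H = 0.182/0.818 = 0.22249. For the 'positive' outcome, the likelihood ratio is 0.902/0.097 = 9.2990.
Posterior odds = 0.22249 × 9.2990 = 2.0690, so P(H|E) = 2.0690/(1+2.0690) = 0.6742.

P(H | E) ≈ 0.6742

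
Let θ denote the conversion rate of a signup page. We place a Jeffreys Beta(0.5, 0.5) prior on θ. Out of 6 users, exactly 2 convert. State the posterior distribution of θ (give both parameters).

Posterior: Beta(2.5, 4.5)

The binomial likelihood is conjugate to the Beta prior: with 2 successes and 4 failures, the posterior is Beta(0.5+2, 0.5+4) = Beta(2.5, 4.5).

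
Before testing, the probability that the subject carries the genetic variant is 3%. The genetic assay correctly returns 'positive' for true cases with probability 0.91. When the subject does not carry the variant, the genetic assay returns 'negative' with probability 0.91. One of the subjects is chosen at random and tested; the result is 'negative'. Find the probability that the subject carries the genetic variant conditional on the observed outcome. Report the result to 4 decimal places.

Write H for 'the subject carries the genetic variant'. Prior odds H:¬H = 0.03/0.97 = 0.030928. For the 'negative' outcome, the likelihood ratio is 0.09/0.91 = 0.098901.
Posterior odds = 0.030928 × 0.098901 = 0.0030588, so P(H|E) = 0.0030588/(1+0.0030588) = 0.0030.

P(H | E) ≈ 0.0030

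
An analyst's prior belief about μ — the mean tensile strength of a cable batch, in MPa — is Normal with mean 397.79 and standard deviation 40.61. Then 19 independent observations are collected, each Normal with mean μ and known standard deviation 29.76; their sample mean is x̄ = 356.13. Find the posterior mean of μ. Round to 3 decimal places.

Posterior mean ≈ 357.275

With known σ, the Normal prior is conjugate. Weight on the data is w = (n/σ²)/(n/σ² + 1/τ₀²) = 0.0214530/(0.0214530+0.00060636) = 0.97251.
Posterior mean = w·x̄ + (1−w)·μ₀ = 0.97251·356.13 + 0.027488·397.79 = 357.275.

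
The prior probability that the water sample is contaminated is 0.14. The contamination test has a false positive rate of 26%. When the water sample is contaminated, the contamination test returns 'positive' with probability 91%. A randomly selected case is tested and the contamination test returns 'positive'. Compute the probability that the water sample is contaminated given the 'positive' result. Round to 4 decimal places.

Let H be the event that the water sample is contaminated. P(H) = 0.14, so P(¬H) = 0.86. With E the 'positive' result, P(E|H) = 0.91 and P(E|¬H) = 0.26.
P(E) = 0.91·0.14 + 0.26·0.86 = 0.12740 + 0.22360 = 0.35100.
By Bayes' theorem, P(H|E) = 0.12740 / 0.35100 = 0.3630.

P(H | E) ≈ 0.3630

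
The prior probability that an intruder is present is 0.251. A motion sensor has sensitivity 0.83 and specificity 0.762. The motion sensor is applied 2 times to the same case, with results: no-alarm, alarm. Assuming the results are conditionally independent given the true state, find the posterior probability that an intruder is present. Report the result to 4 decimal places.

With H the event that an intruder is present, the joint likelihood of the observed sequence is P(data|H) = 0.17·0.83 = 0.14110 and P(data|¬H) = 0.762·0.238 = 0.18136.
Bayes: P(H|data) = 0.251·0.14110 / (0.251·0.14110 + 0.749·0.18136) = 0.035416/0.17125 = 0.2068.

Posterior P(H) ≈ 0.2068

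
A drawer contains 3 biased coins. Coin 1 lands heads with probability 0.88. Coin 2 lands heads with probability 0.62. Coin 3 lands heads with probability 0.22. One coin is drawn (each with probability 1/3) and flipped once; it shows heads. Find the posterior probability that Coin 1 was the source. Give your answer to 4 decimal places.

P(heads|C1) = 0.88; P(heads|C2) = 0.62; P(heads|C3) = 0.22.
Prior × likelihood for each source: 0.333333·0.88=0.2933, 0.333333·0.62=0.2067, 0.333333·0.22=0.07333. Summing gives P(heads) = 0.57333.
P(Coin 1 | heads) = 0.2933 / 0.57333 = 0.5116.

Posterior probability ≈ 0.5116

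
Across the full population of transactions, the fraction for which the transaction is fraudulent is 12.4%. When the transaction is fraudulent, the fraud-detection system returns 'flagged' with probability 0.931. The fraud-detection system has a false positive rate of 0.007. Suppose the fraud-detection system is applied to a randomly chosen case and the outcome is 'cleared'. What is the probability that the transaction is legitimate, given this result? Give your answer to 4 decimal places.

Write H for 'the transaction is fraudulent'. Prior odds H:¬H = 0.124/0.876 = 0.14155. For the 'cleared' outcome, the likelihood ratio is 0.069/0.993 = 0.069486.
Posterior odds = 0.14155 × 0.069486 = 0.0098360, so P(H|E) = 0.0098360/(1+0.0098360) = 0.0097. Then P(¬H|E) = 1 − 0.0097 = 0.9903.

P(¬H | E) ≈ 0.9903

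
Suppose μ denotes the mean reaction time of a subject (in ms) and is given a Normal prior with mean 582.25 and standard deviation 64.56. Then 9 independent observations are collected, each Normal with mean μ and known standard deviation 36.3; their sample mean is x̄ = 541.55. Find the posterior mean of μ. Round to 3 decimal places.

Posterior mean ≈ 542.931

With known σ, the Normal prior is conjugate. Weight on the data is w = (n/σ²)/(n/σ² + 1/τ₀²) = 0.00683013/(0.00683013+0.00023992) = 0.96606.
Posterior mean = w·x̄ + (1−w)·μ₀ = 0.96606·541.55 + 0.033935·582.25 = 542.931.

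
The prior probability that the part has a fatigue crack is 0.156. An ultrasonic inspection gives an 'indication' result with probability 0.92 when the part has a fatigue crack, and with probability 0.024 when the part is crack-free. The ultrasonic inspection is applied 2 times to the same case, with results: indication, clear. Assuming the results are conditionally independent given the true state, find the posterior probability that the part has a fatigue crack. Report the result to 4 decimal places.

Posterior P(H) ≈ 0.3674

Let H be the event that the part has a fatigue crack; start with P(H) = 0.156. P('indication'|H) = 0.92, P('indication'|¬H) = 0.024.
Update on result 1 ('indication'): P(H) ← 0.92·0.1560 / (0.92·0.1560 + 0.024·0.8440) = 0.14352/0.16378 = 0.8763.
Update on result 2 ('clear'): P(H) ← 0.08·0.8763 / (0.08·0.8763 + 0.976·0.1237) = 0.070106/0.19082 = 0.3674.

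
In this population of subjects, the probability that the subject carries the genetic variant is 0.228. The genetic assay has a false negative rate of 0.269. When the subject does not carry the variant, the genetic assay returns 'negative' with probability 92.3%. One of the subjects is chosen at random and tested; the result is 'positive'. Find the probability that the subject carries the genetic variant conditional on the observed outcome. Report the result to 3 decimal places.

P(H | E) ≈ 0.737

Write H for 'the subject carries the genetic variant'. Prior odds H:¬H = 0.228/0.772 = 0.29534. For the 'positive' outcome, the likelihood ratio is 0.731/0.077 = 9.4935.
Posterior odds = 0.29534 × 9.4935 = 2.8038, so P(H|E) = 2.8038/(1+2.8038) = 0.737.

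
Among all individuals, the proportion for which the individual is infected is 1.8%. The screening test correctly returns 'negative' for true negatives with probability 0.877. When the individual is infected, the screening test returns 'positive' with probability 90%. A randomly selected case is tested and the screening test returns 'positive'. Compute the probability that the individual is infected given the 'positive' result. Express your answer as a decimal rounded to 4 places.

Let H be the event that the individual is infected. P(H) = 0.018, so P(¬H) = 0.982. With E the 'positive' result, P(E|H) = 0.9 and P(E|¬H) = 0.123.
P(E) = 0.9·0.018 + 0.123·0.982 = 0.016200 + 0.12079 = 0.13699.
By Bayes' theorem, P(H|E) = 0.016200 / 0.13699 = 0.1183.

P(H | E) ≈ 0.1183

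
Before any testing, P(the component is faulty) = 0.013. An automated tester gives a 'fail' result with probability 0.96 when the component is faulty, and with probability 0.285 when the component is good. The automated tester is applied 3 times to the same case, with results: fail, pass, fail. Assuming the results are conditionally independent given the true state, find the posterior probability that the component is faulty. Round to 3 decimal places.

With H the event that the component is faulty, the joint likelihood of the observed sequence is P(data|H) = 0.96·0.04·0.96 = 0.036864 and P(data|¬H) = 0.285·0.715·0.285 = 0.058076.
Bayes: P(H|data) = 0.013·0.036864 / (0.013·0.036864 + 0.987·0.058076) = 0.00047923/0.057800 = 0.0083.

Posterior P(H) ≈ 0.008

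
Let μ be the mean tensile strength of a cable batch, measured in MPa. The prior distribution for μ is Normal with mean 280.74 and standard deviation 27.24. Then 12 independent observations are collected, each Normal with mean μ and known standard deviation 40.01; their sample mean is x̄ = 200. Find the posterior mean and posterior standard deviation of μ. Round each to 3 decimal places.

Prior precision 1/τ₀² = 1/27.24² = 0.00134768; data precision n/σ² = 12/40.01² = 0.00749625.
Posterior precision = 0.00134768 + 0.00749625 = 0.00884393, giving posterior SD = 1/√0.00884393 = 10.634.
Posterior mean = (0.00134768·280.74 + 0.00749625·200) / 0.00884393 = 212.304.

Posterior mean ≈ 212.304; posterior SD ≈ 10.634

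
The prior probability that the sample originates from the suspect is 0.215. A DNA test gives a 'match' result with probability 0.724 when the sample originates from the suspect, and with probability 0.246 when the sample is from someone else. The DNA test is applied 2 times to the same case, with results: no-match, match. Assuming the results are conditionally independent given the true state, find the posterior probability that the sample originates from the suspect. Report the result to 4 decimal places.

Posterior P(H) ≈ 0.2278

Let H be the event that the sample originates from the suspect; start with P(H) = 0.215. P('match'|H) = 0.724, P('match'|¬H) = 0.246.
Update on result 1 ('no-match'): P(H) ← 0.276·0.2150 / (0.276·0.2150 + 0.754·0.7850) = 0.059340/0.65123 = 0.0911.
Update on result 2 ('match'): P(H) ← 0.724·0.0911 / (0.724·0.0911 + 0.246·0.9089) = 0.065971/0.28956 = 0.2278.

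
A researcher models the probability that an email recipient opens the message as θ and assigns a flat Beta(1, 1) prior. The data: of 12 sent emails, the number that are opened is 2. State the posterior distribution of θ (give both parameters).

Posterior: Beta(3, 11)

The binomial likelihood is conjugate to the Beta prior: with 2 successes and 10 failures, the posterior is Beta(1+2, 1+10) = Beta(3, 11).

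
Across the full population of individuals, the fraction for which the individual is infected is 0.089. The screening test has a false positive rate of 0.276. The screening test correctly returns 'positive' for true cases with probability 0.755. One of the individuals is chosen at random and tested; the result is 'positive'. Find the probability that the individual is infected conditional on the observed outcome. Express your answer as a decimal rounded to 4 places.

Write H for 'the individual is infected'. Prior odds H:¬H = 0.089/0.911 = 0.097695. For the 'positive' outcome, the likelihood ratio is 0.755/0.276 = 2.7355.
Posterior odds = 0.097695 × 2.7355 = 0.26724, so P(H|E) = 0.26724/(1+0.26724) = 0.2109.

P(H | E) ≈ 0.2109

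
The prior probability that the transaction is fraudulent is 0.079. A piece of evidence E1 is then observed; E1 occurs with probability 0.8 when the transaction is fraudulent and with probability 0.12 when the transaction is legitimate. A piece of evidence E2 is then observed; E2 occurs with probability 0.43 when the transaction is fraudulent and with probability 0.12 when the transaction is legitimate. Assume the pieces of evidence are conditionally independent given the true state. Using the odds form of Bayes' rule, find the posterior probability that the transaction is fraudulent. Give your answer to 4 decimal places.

Prior odds = 0.079/(1−0.079) = 0.085776. In log-odds, ln(0.085776) = -2.4560.
Add log likelihood ratios: ln(6.6667) + ln(3.5833) = 3.1734.
Posterior log-odds = 0.71740, so posterior odds = exp(0.71740) = 2.0491. Converting, P(H|E) = 2.0491/3.0491 = 0.6720.

Posterior probability ≈ 0.6720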